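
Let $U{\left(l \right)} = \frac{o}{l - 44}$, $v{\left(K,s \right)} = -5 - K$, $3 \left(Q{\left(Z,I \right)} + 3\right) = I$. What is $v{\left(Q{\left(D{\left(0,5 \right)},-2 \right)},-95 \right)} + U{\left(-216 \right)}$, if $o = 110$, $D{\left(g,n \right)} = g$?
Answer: $- \frac{137}{78} \approx -1.7564$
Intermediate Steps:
$Q{\left(Z,I \right)} = -3 + \frac{I}{3}$
$U{\left(l \right)} = \frac{110}{-44 + l}$ ($U{\left(l \right)} = \frac{110}{l - 44} = \frac{110}{-44 + l}$)
$v{\left(Q{\left(D{\left(0,5 \right)},-2 \right)},-95 \right)} + U{\left(-216 \right)} = \left(-5 - \left(-3 + \frac{1}{3} \left(-2\right)\right)\right) + \frac{110}{-44 - 216} = \left(-5 - \left(-3 - \frac{2}{3}\right)\right) + \frac{110}{-260} = \left(-5 - - \frac{11}{3}\right) + 110 \left(- \frac{1}{260}\right) = \left(-5 + \frac{11}{3}\right) - \frac{11}{26} = - \frac{4}{3} - \frac{11}{26} = - \frac{137}{78}$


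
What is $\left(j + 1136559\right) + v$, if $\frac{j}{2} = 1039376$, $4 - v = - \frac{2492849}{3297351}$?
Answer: $\frac{10602024623414}{3297351} \approx 3.2153 \cdot 10^{6}$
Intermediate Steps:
$v = \frac{15682253}{3297351}$ ($v = 4 - - \frac{2492849}{3297351} = 4 + \frac{2492849}{3297351} = \frac{15682253}{3297351} \approx 4.756$)
$j = 2078752$ ($j = 2 \cdot 1039376 = 2078752$)
$\left(j + 1136559\right) + v = \left(2078752 + 1136559\right) + \frac{15682253}{3297351} = 3215311 + \frac{15682253}{3297351} = \frac{10602024623414}{3297351}$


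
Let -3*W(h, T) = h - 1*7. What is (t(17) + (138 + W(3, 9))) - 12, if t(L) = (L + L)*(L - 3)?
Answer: 1810/3 ≈ 603.33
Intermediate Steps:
t(L) = 2*L*(-3 + L) (t(L) = (2*L)*(-3 + L) = 2*L*(-3 + L))
W(h, T) = 7/3 - h/3 (W(h, T) = -(h - 1*7)/3 = -(h - 7)/3 = -(-7 + h)/3 = 7/3 - h/3)
(t(17) + (138 + W(3, 9))) - 12 = (2*17*(-3 + 17) + (138 + (7/3 - ⅓*3))) - 12 = (2*17*14 + (138 + (7/3 - 1))) - 12 = (476 + (138 + 4/3)) - 12 = (476 + 418/3) - 12 = 1846/3 - 12 = 1810/3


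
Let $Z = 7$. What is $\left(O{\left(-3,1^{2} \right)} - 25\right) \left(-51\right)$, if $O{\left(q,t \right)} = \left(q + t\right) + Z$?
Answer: $1020$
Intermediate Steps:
$O{\left(q,t \right)} = 7 + q + t$ ($O{\left(q,t \right)} = \left(q + t\right) + 7 = 7 + q + t$)
$\left(O{\left(-3,1^{2} \right)} - 25\right) \left(-51\right) = \left(\left(7 - 3 + 1^{2}\right) - 25\right) \left(-51\right) = \left(\left(7 - 3 + 1\right) - 25\right) \left(-51\right) = \left(5 - 25\right) \left(-51\right) = \left(-20\right) \left(-51\right) = 1020$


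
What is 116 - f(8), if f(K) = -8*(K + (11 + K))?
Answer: 332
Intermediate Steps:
f(K) = -88 - 16*K (f(K) = -8*(11 + 2*K) = -88 - 16*K)
116 - f(8) = 116 - (-88 - 16*8) = 116 - (-88 - 128) = 116 - 1*(-216) = 116 + 216 = 332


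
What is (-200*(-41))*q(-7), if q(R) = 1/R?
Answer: -8200/7 ≈ -1171.4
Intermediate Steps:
(-200*(-41))*q(-7) = -200*(-41)/(-7) = 8200*(-⅐) = -8200/7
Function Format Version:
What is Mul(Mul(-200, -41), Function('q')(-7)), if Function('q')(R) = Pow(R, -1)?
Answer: Rational(-8200, 7) ≈ -1171.4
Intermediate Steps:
Mul(Mul(-200, -41), Function('q')(-7)) = Mul(Mul(-200, -41), Pow(-7, -1)) = Mul(8200, Rational(-1, 7)) = Rational(-8200, 7)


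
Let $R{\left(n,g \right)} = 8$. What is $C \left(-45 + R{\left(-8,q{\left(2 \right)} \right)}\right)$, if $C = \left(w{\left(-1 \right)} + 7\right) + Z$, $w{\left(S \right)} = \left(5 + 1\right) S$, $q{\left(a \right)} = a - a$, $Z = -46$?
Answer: $1665$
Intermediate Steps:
$q{\left(a \right)} = 0$
$w{\left(S \right)} = 6 S$
$C = -45$ ($C = \left(6 \left(-1\right) + 7\right) - 46 = \left(-6 + 7\right) - 46 = 1 - 46 = -45$)
$C \left(-45 + R{\left(-8,q{\left(2 \right)} \right)}\right) = - 45 \left(-45 + 8\right) = \left(-45\right) \left(-37\right) = 1665$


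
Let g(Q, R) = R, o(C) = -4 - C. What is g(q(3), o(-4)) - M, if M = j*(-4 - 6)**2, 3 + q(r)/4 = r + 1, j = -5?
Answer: 500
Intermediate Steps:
q(r) = -8 + 4*r (q(r) = -12 + 4*(r + 1) = -12 + 4*(1 + r) = -12 + (4 + 4*r) = -8 + 4*r)
M = -500 (M = -5*(-4 - 6)**2 = -5*(-10)**2 = -5*100 = -500)
g(q(3), o(-4)) - M = (-4 - 1*(-4)) - 1*(-500) = (-4 + 4) + 500 = 0 + 500 = 500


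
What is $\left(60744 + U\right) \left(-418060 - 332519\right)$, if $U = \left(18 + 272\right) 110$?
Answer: $-69536640876$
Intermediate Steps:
$U = 31900$ ($U = 290 \cdot 110 = 31900$)
$\left(60744 + U\right) \left(-418060 - 332519\right) = \left(60744 + 31900\right) \left(-418060 - 332519\right) = 92644 \left(-750579\right) = -69536640876$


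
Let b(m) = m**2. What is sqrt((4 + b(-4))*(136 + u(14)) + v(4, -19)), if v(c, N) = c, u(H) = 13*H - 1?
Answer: 2*sqrt(1586) ≈ 79.649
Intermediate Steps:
u(H) = -1 + 13*H
sqrt((4 + b(-4))*(136 + u(14)) + v(4, -19)) = sqrt((4 + (-4)**2)*(136 + (-1 + 13*14)) + 4) = sqrt((4 + 16)*(136 + (-1 + 182)) + 4) = sqrt(20*(136 + 181) + 4) = sqrt(20*317 + 4) = sqrt(6340 + 4) = sqrt(6344) = 2*sqrt(1586)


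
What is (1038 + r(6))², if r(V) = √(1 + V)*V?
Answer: 1077696 + 12456*√7 ≈ 1.1107e+6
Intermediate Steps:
r(V) = V*√(1 + V)
(1038 + r(6))² = (1038 + 6*√(1 + 6))² = (1038 + 6*√7)²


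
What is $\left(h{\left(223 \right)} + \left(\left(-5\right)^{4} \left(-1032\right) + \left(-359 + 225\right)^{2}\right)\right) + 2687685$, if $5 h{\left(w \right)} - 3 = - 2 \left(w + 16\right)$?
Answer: $2060546$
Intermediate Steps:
$h{\left(w \right)} = - \frac{29}{5} - \frac{2 w}{5}$ ($h{\left(w \right)} = \frac{3}{5} + \frac{\left(-2\right) \left(w + 16\right)}{5} = \frac{3}{5} + \frac{\left(-2\right) \left(16 + w\right)}{5} = \frac{3}{5} + \frac{-32 - 2 w}{5} = \frac{3}{5} - \left(\frac{32}{5} + \frac{2 w}{5}\right) = - \frac{29}{5} - \frac{2 w}{5}$)
$\left(h{\left(223 \right)} + \left(\left(-5\right)^{4} \left(-1032\right) + \left(-359 + 225\right)^{2}\right)\right) + 2687685 = \left(\left(- \frac{29}{5} - \frac{446}{5}\right) + \left(\left(-5\right)^{4} \left(-1032\right) + \left(-359 + 225\right)^{2}\right)\right) + 2687685 = \left(\left(- \frac{29}{5} - \frac{446}{5}\right) + \left(625 \left(-1032\right) + \left(-134\right)^{2}\right)\right) + 2687685 = \left(-95 + \left(-645000 + 17956\right)\right) + 2687685 = \left(-95 - 627044\right) + 2687685 = -627139 + 2687685 = 2060546$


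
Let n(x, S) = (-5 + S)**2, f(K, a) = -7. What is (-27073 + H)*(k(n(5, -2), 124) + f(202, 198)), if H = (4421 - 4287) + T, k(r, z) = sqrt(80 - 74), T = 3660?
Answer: 162953 - 23279*sqrt(6) ≈ 1.0593e+5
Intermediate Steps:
k(r, z) = sqrt(6)
H = 3794 (H = (4421 - 4287) + 3660 = 134 + 3660 = 3794)
(-27073 + H)*(k(n(5, -2), 124) + f(202, 198)) = (-27073 + 3794)*(sqrt(6) - 7) = -23279*(-7 + sqrt(6)) = 162953 - 23279*sqrt(6)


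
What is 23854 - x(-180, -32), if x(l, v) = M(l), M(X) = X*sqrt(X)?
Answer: 23854 + 1080*I*sqrt(5) ≈ 23854.0 + 2415.0*I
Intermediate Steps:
M(X) = X**(3/2)
x(l, v) = l**(3/2)
23854 - x(-180, -32) = 23854 - (-180)**(3/2) = 23854 - (-1080)*I*sqrt(5) = 23854 + 1080*I*sqrt(5)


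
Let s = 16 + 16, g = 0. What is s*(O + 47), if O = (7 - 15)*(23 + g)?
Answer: -4384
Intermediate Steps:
O = -184 (O = (7 - 15)*(23 + 0) = -8*23 = -184)
s = 32
s*(O + 47) = 32*(-184 + 47) = 32*(-137) = -4384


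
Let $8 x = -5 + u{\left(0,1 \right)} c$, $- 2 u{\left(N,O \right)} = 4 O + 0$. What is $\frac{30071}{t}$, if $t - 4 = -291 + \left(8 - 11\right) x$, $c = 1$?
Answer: $- \frac{240568}{2275} \approx -105.74$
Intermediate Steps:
$u{\left(N,O \right)} = - 2 O$ ($u{\left(N,O \right)} = - \frac{4 O + 0}{2} = - \frac{4 O}{2} = - 2 O$)
$x = - \frac{7}{8}$ ($x = \frac{-5 + \left(-2\right) 1 \cdot 1}{8} = \frac{-5 - 2}{8} = \frac{1}{8} \left(-7\right) = - \frac{7}{8} \approx -0.875$)
$t = - \frac{2275}{8}$ ($t = 4 - \left(291 - \left(8 - 11\right) \left(- \frac{7}{8}\right)\right) = 4 - \frac{2307}{8} = - \frac{2275}{8} \approx -284.38$)
$\frac{30071}{t} = \frac{30071}{- \frac{2275}{8}} = 30071 \left(- \frac{8}{2275}\right) = - \frac{240568}{2275}$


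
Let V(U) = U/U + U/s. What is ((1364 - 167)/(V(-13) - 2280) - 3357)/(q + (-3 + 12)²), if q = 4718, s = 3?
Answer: -22999041/32873150 ≈ -0.69963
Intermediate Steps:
V(U) = 1 + U/3 (V(U) = U/U + U/3 = 1 + U*(⅓) = 1 + U/3)
((1364 - 167)/(V(-13) - 2280) - 3357)/(q + (-3 + 12)²) = ((1364 - 167)/((1 + (⅓)*(-13)) - 2280) - 3357)/(4718 + (-3 + 12)²) = (1197/((1 - 13/3) - 2280) - 3357)/(4718 + 9²) = (1197/(-10/3 - 2280) - 3357)/(4718 + 81) = (1197/(-6850/3) - 3357)/4799 = (1197*(-3/6850) - 3357)*(1/4799) = (-3591/6850 - 3357)*(1/4799) = -22999041/6850*1/4799 = -22999041/32873150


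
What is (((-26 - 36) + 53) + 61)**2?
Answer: 2704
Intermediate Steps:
(((-26 - 36) + 53) + 61)**2 = ((-62 + 53) + 61)**2 = (-9 + 61)**2 = 52**2 = 2704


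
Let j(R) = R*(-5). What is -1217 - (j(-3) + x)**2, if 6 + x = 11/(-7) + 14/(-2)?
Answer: -59642/49 ≈ -1217.2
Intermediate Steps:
j(R) = -5*R
x = -102/7 (x = -6 + (11/(-7) + 14/(-2)) = -6 + (11*(-1/7) + 14*(-1/2)) = -6 + (-11/7 - 7) = -6 - 60/7 = -102/7 ≈ -14.571)
-1217 - (j(-3) + x)**2 = -1217 - (-5*(-3) - 102/7)**2 = -1217 - (15 - 102/7)**2 = -1217 - (3/7)**2 = -1217 - 1*9/49 = -1217 - 9/49 = -59642/49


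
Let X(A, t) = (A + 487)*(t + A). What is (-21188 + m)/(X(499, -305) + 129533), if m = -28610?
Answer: -7114/45831 ≈ -0.15522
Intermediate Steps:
X(A, t) = (487 + A)*(A + t)
(-21188 + m)/(X(499, -305) + 129533) = (-21188 - 28610)/((499**2 + 487*499 + 487*(-305) + 499*(-305)) + 129533) = -49798/((249001 + 243013 - 148535 - 152195) + 129533) = -49798/(191284 + 129533) = -49798/320817 = -49798*1/320817 = -7114/45831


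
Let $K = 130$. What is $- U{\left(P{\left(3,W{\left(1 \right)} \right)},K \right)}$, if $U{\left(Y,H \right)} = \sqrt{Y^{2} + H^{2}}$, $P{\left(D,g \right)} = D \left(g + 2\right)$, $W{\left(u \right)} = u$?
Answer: $- \sqrt{16981} \approx -130.31$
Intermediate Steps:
$P{\left(D,g \right)} = D \left(2 + g\right)$
$U{\left(Y,H \right)} = \sqrt{H^{2} + Y^{2}}$
$- U{\left(P{\left(3,W{\left(1 \right)} \right)},K \right)} = - \sqrt{130^{2} + \left(3 \left(2 + 1\right)\right)^{2}} = - \sqrt{16900 + \left(3 \cdot 3\right)^{2}} = - \sqrt{16900 + 9^{2}} = - \sqrt{16900 + 81} = - \sqrt{16981}$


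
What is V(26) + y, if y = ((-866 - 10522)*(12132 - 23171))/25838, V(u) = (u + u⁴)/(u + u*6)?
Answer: 95295675/12919 ≈ 7376.4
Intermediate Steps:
V(u) = (u + u⁴)/(7*u) (V(u) = (u + u⁴)/(u + 6*u) = (u + u⁴)/((7*u)) = (u + u⁴)*(1/(7*u)) = (u + u⁴)/(7*u))
y = 62856066/12919 (y = -11388*(-11039)*(1/25838) = 125712132*(1/25838) = 62856066/12919 ≈ 4865.4)
V(26) + y = (⅐ + (⅐)*26³) + 62856066/12919 = (⅐ + (⅐)*17576) + 62856066/12919 = (⅐ + 17576/7) + 62856066/12919 = 2511 + 62856066/12919 = 95295675/12919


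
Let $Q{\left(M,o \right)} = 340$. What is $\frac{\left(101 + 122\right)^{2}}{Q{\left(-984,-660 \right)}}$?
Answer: $\frac{49729}{340} \approx 146.26$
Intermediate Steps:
$\frac{\left(101 + 122\right)^{2}}{Q{\left(-984,-660 \right)}} = \frac{\left(101 + 122\right)^{2}}{340} = 223^{2} \cdot \frac{1}{340} = 49729 \cdot \frac{1}{340} = \frac{49729}{340}$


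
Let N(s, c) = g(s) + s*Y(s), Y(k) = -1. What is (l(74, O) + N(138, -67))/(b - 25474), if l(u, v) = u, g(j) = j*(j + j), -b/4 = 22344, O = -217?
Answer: -19012/57425 ≈ -0.33108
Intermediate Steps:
b = -89376 (b = -4*22344 = -89376)
g(j) = 2*j² (g(j) = j*(2*j) = 2*j²)
N(s, c) = -s + 2*s² (N(s, c) = 2*s² + s*(-1) = 2*s² - s = -s + 2*s²)
(l(74, O) + N(138, -67))/(b - 25474) = (74 + 138*(-1 + 2*138))/(-89376 - 25474) = (74 + 138*(-1 + 276))/(-114850) = (74 + 138*275)*(-1/114850) = (74 + 37950)*(-1/114850) = 38024*(-1/114850) = -19012/57425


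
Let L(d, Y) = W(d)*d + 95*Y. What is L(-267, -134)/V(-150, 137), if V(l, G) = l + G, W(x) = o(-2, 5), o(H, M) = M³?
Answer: 46105/13 ≈ 3546.5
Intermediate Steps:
W(x) = 125 (W(x) = 5³ = 125)
L(d, Y) = 95*Y + 125*d (L(d, Y) = 125*d + 95*Y = 95*Y + 125*d)
V(l, G) = G + l
L(-267, -134)/V(-150, 137) = (95*(-134) + 125*(-267))/(137 - 150) = (-12730 - 33375)/(-13) = -46105*(-1/13) = 46105/13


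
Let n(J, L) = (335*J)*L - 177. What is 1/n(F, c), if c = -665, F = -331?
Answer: 1/73738348 ≈ 1.3561e-8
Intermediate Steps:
n(J, L) = -177 + 335*J*L (n(J, L) = 335*J*L - 177 = -177 + 335*J*L)
1/n(F, c) = 1/(-177 + 335*(-331)*(-665)) = 1/(-177 + 73738525) = 1/73738348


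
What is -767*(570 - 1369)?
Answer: 612833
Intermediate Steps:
-767*(570 - 1369) = -767*(-799) = 612833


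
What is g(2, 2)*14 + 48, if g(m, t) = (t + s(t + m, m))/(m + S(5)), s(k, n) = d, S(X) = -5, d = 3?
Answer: 74/3 ≈ 24.667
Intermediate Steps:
s(k, n) = 3
g(m, t) = (3 + t)/(-5 + m) (g(m, t) = (t + 3)/(m - 5) = (3 + t)/(-5 + m))
g(2, 2)*14 + 48 = ((3 + 2)/(-5 + 2))*14 + 48 = (5/(-3))*14 + 48 = -⅓*5*14 + 48 = -5/3*14 + 48 = -70/3 + 48 = 74/3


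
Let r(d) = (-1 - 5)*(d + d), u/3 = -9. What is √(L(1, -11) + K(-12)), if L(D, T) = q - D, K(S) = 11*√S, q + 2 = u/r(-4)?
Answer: √(-57 + 352*I*√3)/4 ≈ 4.1659 + 4.5735*I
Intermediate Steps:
u = -27 (u = 3*(-9) = -27)
r(d) = -12*d
q = -41/16 (q = -2 - 27/((-12*(-4))) = -2 - 27/48 = -2 - 27*1/48 = -2 - 9/16 = -41/16 ≈ -2.5625)
L(D, T) = -41/16 - D
√(L(1, -11) + K(-12)) = √((-41/16 - 1*1) + 11*√(-12)) = √((-41/16 - 1) + 11*(2*I*√3)) = √(-57/16 + 22*I*√3)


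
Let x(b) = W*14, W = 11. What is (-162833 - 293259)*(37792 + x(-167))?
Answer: -17306867032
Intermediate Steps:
x(b) = 154 (x(b) = 11*14 = 154)
(-162833 - 293259)*(37792 + x(-167)) = (-162833 - 293259)*(37792 + 154) = -456092*37946 = -17306867032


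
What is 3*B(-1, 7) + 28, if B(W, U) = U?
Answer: 49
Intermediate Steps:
3*B(-1, 7) + 28 = 3*7 + 28 = 21 + 28 = 49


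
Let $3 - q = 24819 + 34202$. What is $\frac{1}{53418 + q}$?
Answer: $- \frac{1}{5600} \approx -0.00017857$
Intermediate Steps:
$q = -59018$ ($q = 3 - \left(24819 + 34202\right) = 3 - 59021 = -59018$)
$\frac{1}{53418 + q} = \frac{1}{53418 - 59018} = \frac{1}{-5600} = - \frac{1}{5600}$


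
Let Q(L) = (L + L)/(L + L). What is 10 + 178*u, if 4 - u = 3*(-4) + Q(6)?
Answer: 2680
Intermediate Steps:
Q(L) = 1 (Q(L) = (2*L)/((2*L)) = (2*L)*(1/(2*L)) = 1)
u = 15 (u = 4 - (3*(-4) + 1) = 4 - (-12 + 1) = 4 - 1*(-11) = 4 + 11 = 15)
10 + 178*u = 10 + 178*15 = 10 + 2670 = 2680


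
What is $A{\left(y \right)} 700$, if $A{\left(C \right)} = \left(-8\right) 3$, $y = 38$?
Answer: $-16800$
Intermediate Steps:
$A{\left(C \right)} = -24$
$A{\left(y \right)} 700 = \left(-24\right) 700 = -16800$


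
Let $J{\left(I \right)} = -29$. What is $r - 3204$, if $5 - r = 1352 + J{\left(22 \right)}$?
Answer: $-4522$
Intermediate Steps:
$r = -1318$ ($r = 5 - \left(1352 - 29\right) = 5 - 1323 = -1318$)
$r - 3204 = -1318 - 3204 = -4522$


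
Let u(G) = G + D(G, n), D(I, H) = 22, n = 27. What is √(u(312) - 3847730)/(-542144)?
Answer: -I*√961849/271072 ≈ -0.003618*I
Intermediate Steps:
u(G) = 22 + G (u(G) = G + 22 = 22 + G)
√(u(312) - 3847730)/(-542144) = √((22 + 312) - 3847730)/(-542144) = √(334 - 3847730)*(-1/542144) = √(-3847396)*(-1/542144) = (2*I*√961849)*(-1/542144) = -I*√961849/271072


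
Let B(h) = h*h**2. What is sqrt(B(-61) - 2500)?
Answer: I*sqrt(229481) ≈ 479.04*I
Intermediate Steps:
B(h) = h**3
sqrt(B(-61) - 2500) = sqrt((-61)**3 - 2500) = sqrt(-226981 - 2500) = sqrt(-229481) = I*sqrt(229481)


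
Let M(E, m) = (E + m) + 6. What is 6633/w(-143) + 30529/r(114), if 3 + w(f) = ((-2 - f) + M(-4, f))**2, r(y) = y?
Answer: -221525/114 ≈ -1943.2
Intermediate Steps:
M(E, m) = 6 + E + m
w(f) = -3 (w(f) = -3 + ((-2 - f) + (6 - 4 + f))**2 = -3 + ((-2 - f) + (2 + f))**2 = -3 + 0**2 = -3 + 0 = -3)
6633/w(-143) + 30529/r(114) = 6633/(-3) + 30529/114 = 6633*(-1/3) + 30529*(1/114) = -2211 + 30529/114 = -221525/114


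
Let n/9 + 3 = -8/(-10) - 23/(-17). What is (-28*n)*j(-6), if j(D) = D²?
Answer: 653184/85 ≈ 7684.5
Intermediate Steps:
n = -648/85 (n = -27 + 9*(-8/(-10) - 23/(-17)) = -27 + 9*(-8*(-⅒) - 23*(-1/17)) = -27 + 9*(⅘ + 23/17) = -27 + 9*(183/85) = -27 + 1647/85 = -648/85 ≈ -7.6235)
(-28*n)*j(-6) = -28*(-648/85)*(-6)² = (18144/85)*36 = 653184/85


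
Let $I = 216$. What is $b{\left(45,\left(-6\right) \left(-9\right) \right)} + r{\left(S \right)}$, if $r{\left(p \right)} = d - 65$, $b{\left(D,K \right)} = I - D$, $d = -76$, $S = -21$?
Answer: $30$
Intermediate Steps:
$b{\left(D,K \right)} = 216 - D$
$r{\left(p \right)} = -141$ ($r{\left(p \right)} = -76 - 65 = -141$)
$b{\left(45,\left(-6\right) \left(-9\right) \right)} + r{\left(S \right)} = \left(216 - 45\right) - 141 = 171 - 141 = 30$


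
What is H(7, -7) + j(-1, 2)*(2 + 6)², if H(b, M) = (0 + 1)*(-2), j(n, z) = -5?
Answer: -322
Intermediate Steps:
H(b, M) = -2 (H(b, M) = 1*(-2) = -2)
H(7, -7) + j(-1, 2)*(2 + 6)² = -2 - 5*(2 + 6)² = -2 - 5*8² = -2 - 5*64 = -2 - 320 = -322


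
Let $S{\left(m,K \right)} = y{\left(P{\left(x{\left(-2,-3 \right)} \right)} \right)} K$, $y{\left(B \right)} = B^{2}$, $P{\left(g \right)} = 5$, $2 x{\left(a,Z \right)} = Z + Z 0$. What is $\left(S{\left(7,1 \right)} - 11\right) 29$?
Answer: $406$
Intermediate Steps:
$x{\left(a,Z \right)} = \frac{Z}{2}$ ($x{\left(a,Z \right)} = \frac{Z + Z 0}{2} = \frac{Z + 0}{2} = \frac{Z}{2}$)
$S{\left(m,K \right)} = 25 K$ ($S{\left(m,K \right)} = 5^{2} K = 25 K$)
$\left(S{\left(7,1 \right)} - 11\right) 29 = \left(25 \cdot 1 - 11\right) 29 = \left(25 - 11\right) 29 = 14 \cdot 29 = 406$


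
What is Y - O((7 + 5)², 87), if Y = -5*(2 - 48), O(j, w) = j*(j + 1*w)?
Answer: -33034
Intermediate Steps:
O(j, w) = j*(j + w)
Y = 230 (Y = -5*(-46) = 230)
Y - O((7 + 5)², 87) = 230 - (7 + 5)²*((7 + 5)² + 87) = 230 - 12²*(12² + 87) = 230 - 144*(144 + 87) = 230 - 144*231 = 230 - 1*33264 = 230 - 33264 = -33034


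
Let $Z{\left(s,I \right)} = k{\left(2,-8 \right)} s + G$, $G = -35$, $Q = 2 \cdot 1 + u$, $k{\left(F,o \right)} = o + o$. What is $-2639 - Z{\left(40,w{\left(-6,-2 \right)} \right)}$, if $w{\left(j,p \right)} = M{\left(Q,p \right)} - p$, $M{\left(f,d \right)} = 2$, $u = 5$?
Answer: $-1964$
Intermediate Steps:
$k{\left(F,o \right)} = 2 o$
$Q = 7$ ($Q = 2 \cdot 1 + 5 = 2 + 5 = 7$)
$w{\left(j,p \right)} = 2 - p$
$Z{\left(s,I \right)} = -35 - 16 s$ ($Z{\left(s,I \right)} = 2 \left(-8\right) s - 35 = - 16 s - 35 = -35 - 16 s$)
$-2639 - Z{\left(40,w{\left(-6,-2 \right)} \right)} = -2639 - \left(-35 - 640\right) = -2639 - -675 = -2639 + 675 = -1964$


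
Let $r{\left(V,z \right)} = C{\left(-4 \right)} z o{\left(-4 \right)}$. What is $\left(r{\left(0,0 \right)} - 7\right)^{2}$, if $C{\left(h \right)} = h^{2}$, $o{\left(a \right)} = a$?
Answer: $49$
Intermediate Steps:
$r{\left(V,z \right)} = - 64 z$ ($r{\left(V,z \right)} = \left(-4\right)^{2} z \left(-4\right) = 16 z \left(-4\right) = - 64 z$)
$\left(r{\left(0,0 \right)} - 7\right)^{2} = \left(\left(-64\right) 0 - 7\right)^{2} = \left(0 - 7\right)^{2} = \left(-7\right)^{2} = 49$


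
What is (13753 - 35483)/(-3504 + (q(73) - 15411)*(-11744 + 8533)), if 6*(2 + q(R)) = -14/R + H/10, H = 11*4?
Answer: -7931450/18062166219 ≈ -0.00043912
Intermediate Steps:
H = 44
q(R) = -19/15 - 7/(3*R) (q(R) = -2 + (-14/R + 44/10)/6 = -2 + (-14/R + 44*(⅒))/6 = -2 + (-14/R + 22/5)/6 = -2 + (22/5 - 14/R)/6 = -2 + (11/15 - 7/(3*R)) = -19/15 - 7/(3*R))
(13753 - 35483)/(-3504 + (q(73) - 15411)*(-11744 + 8533)) = (13753 - 35483)/(-3504 + ((1/15)*(-35 - 19*73)/73 - 15411)*(-11744 + 8533)) = -21730/(-3504 + ((1/15)*(1/73)*(-35 - 1387) - 15411)*(-3211)) = -21730/(-3504 + ((1/15)*(1/73)*(-1422) - 15411)*(-3211)) = -21730/(-3504 + (-474/365 - 15411)*(-3211)) = -21730/(-3504 - 5625489/365*(-3211)) = -21730/(-3504 + 18063445179/365) = -21730/18062166219/365 = -21730*365/18062166219 = -7931450/18062166219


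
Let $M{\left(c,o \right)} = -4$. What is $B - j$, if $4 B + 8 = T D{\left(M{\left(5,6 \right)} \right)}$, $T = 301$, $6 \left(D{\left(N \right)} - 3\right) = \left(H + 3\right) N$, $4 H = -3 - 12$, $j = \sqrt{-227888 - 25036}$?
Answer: $\frac{2091}{8} - 2 i \sqrt{63231} \approx 261.38 - 502.92 i$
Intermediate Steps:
$j = 2 i \sqrt{63231}$ ($j = \sqrt{-252924} = 2 i \sqrt{63231} \approx 502.92 i$)
$H = - \frac{15}{4}$ ($H = \frac{-3 - 12}{4} = \frac{1}{4} \left(-15\right) = - \frac{15}{4} \approx -3.75$)
$D{\left(N \right)} = 3 - \frac{N}{8}$ ($D{\left(N \right)} = 3 + \frac{\left(- \frac{15}{4} + 3\right) N}{6} = 3 + \frac{\left(- \frac{3}{4}\right) N}{6} = 3 - \frac{N}{8}$)
$B = \frac{2091}{8}$ ($B = -2 + \frac{301 \left(3 - - \frac{1}{2}\right)}{4} = -2 + \frac{301 \left(3 + \frac{1}{2}\right)}{4} = -2 + \frac{301 \cdot \frac{7}{2}}{4} = -2 + \frac{1}{4} \cdot \frac{2107}{2} = -2 + \frac{2107}{8} = \frac{2091}{8} \approx 261.38$)
$B - j = \frac{2091}{8} - 2 i \sqrt{63231}$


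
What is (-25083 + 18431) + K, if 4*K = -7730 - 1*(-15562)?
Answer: -4694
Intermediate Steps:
K = 1958 (K = (-7730 - 1*(-15562))/4 = (-7730 + 15562)/4 = (1/4)*7832 = 1958)
(-25083 + 18431) + K = (-25083 + 18431) + 1958 = -6652 + 1958 = -4694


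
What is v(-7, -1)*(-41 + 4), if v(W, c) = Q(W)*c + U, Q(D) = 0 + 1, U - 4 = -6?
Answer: 111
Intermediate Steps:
U = -2 (U = 4 - 6 = -2)
Q(D) = 1
v(W, c) = -2 + c (v(W, c) = 1*c - 2 = c - 2 = -2 + c)
v(-7, -1)*(-41 + 4) = (-2 - 1)*(-41 + 4) = -3*(-37) = 111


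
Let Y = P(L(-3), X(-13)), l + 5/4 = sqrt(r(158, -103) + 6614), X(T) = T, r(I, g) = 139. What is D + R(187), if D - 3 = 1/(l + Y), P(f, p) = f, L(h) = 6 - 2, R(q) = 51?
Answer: 5828014/107927 + 16*sqrt(6753)/107927 ≈ 54.012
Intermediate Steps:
L(h) = 4
l = -5/4 + sqrt(6753) (l = -5/4 + sqrt(139 + 6614) = -5/4 + sqrt(6753) ≈ 80.927)
Y = 4
D = 3 + 1/(11/4 + sqrt(6753)) (D = 3 + 1/((-5/4 + sqrt(6753)) + 4) = 3 + 1/(11/4 + sqrt(6753)) ≈ 3.0118)
D + R(187) = (323737/107927 + 16*sqrt(6753)/107927) + 51 = 5828014/107927 + 16*sqrt(6753)/107927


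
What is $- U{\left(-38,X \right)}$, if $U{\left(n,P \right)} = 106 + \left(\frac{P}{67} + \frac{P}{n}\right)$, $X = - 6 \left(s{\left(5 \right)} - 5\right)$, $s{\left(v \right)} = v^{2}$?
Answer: $- \frac{136678}{1273} \approx -107.37$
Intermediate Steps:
$X = -120$ ($X = - 6 \left(5^{2} - 5\right) = - 6 \left(25 - 5\right) = \left(-6\right) 20 = -120$)
$U{\left(n,P \right)} = 106 + \frac{P}{67} + \frac{P}{n}$ ($U{\left(n,P \right)} = 106 + \left(P \frac{1}{67} + \frac{P}{n}\right) = 106 + \left(\frac{P}{67} + \frac{P}{n}\right) = 106 + \frac{P}{67} + \frac{P}{n}$)
$- U{\left(-38,X \right)} = - (106 + \frac{1}{67} \left(-120\right) - \frac{120}{-38}) = - (106 - \frac{120}{67} - - \frac{60}{19}) = - (106 - \frac{120}{67} + \frac{60}{19}) = \left(-1\right) \frac{136678}{1273} = - \frac{136678}{1273}$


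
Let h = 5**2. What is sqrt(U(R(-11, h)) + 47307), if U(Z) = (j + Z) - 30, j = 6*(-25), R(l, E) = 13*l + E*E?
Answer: sqrt(47609) ≈ 218.19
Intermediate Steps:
h = 25
R(l, E) = E**2 + 13*l (R(l, E) = 13*l + E**2 = E**2 + 13*l)
j = -150
U(Z) = -180 + Z (U(Z) = (-150 + Z) - 30 = -180 + Z)
sqrt(U(R(-11, h)) + 47307) = sqrt((-180 + (25**2 + 13*(-11))) + 47307) = sqrt((-180 + (625 - 143)) + 47307) = sqrt((-180 + 482) + 47307) = sqrt(302 + 47307) = sqrt(47609)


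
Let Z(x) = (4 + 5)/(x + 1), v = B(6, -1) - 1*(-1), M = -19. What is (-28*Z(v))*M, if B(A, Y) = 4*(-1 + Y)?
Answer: -798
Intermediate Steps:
B(A, Y) = -4 + 4*Y
v = -7 (v = (-4 + 4*(-1)) - 1*(-1) = (-4 - 4) + 1 = -8 + 1 = -7)
Z(x) = 9/(1 + x)
(-28*Z(v))*M = -252/(1 - 7)*(-19) = -252/(-6)*(-19) = -252*(-1)/6*(-19) = -28*(-3/2)*(-19) = 42*(-19) = -798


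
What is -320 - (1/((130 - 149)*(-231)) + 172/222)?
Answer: -52091615/162393 ≈ -320.77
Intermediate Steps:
-320 - (1/((130 - 149)*(-231)) + 172/222) = -320 - (-1/231/(-19) + 172*(1/222)) = -320 - (-1/19*(-1/231) + 86/111) = -320 - (1/4389 + 86/111) = -320 - 1*125855/162393 = -320 - 125855/162393 = -52091615/162393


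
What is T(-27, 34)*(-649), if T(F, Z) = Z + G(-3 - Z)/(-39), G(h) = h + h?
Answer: -908600/39 ≈ -23297.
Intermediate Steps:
G(h) = 2*h
T(F, Z) = 2/13 + 41*Z/39 (T(F, Z) = Z + (2*(-3 - Z))/(-39) = Z + (-6 - 2*Z)*(-1/39) = Z + (2/13 + 2*Z/39) = 2/13 + 41*Z/39)
T(-27, 34)*(-649) = (2/13 + (41/39)*34)*(-649) = (2/13 + 1394/39)*(-649) = (1400/39)*(-649) = -908600/39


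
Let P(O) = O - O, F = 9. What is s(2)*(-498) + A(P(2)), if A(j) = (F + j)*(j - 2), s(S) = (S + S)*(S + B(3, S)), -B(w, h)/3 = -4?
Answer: -27906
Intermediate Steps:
B(w, h) = 12 (B(w, h) = -3*(-4) = 12)
s(S) = 2*S*(12 + S) (s(S) = (S + S)*(S + 12) = (2*S)*(12 + S) = 2*S*(12 + S))
P(O) = 0
A(j) = (-2 + j)*(9 + j) (A(j) = (9 + j)*(j - 2) = (9 + j)*(-2 + j) = (-2 + j)*(9 + j))
s(2)*(-498) + A(P(2)) = (2*2*(12 + 2))*(-498) + (-18 + 0² + 7*0) = (2*2*14)*(-498) + (-18 + 0 + 0) = 56*(-498) - 18 = -27888 - 18 = -27906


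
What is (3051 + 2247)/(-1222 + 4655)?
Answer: 5298/3433 ≈ 1.5433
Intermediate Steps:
(3051 + 2247)/(-1222 + 4655) = 5298/3433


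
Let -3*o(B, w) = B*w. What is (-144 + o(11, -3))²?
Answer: 17689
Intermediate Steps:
o(B, w) = -B*w/3
(-144 + o(11, -3))² = (-144 - ⅓*11*(-3))² = (-144 + 11)² = (-133)² = 17689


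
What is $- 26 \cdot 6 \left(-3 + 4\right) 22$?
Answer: $-3432$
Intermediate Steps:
$- 26 \cdot 6 \left(-3 + 4\right) 22 = - 26 \cdot 6 \cdot 1 \cdot 22 = \left(-26\right) 6 \cdot 22 = \left(-156\right) 22 = -3432$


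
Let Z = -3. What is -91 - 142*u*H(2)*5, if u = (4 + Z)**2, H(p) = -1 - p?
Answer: 2039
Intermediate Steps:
u = 1 (u = (4 - 3)**2 = 1**2 = 1)
-91 - 142*u*H(2)*5 = -91 - 142*1*(-1 - 1*2)*5 = -91 - 142*1*(-1 - 2)*5 = -91 - 142*1*(-3)*5 = -91 - (-426)*5 = -91 - 142*(-15) = -91 + 2130 = 2039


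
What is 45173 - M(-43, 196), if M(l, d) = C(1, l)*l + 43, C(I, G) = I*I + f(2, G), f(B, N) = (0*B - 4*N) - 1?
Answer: 52526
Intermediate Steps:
f(B, N) = -1 - 4*N (f(B, N) = (0 - 4*N) - 1 = -4*N - 1 = -1 - 4*N)
C(I, G) = -1 + I**2 - 4*G (C(I, G) = I*I + (-1 - 4*G) = I**2 + (-1 - 4*G) = -1 + I**2 - 4*G)
M(l, d) = 43 - 4*l**2 (M(l, d) = (-1 + 1**2 - 4*l)*l + 43 = (-1 + 1 - 4*l)*l + 43 = (-4*l)*l + 43 = -4*l**2 + 43 = 43 - 4*l**2)
45173 - M(-43, 196) = 45173 - (43 - 4*(-43)**2) = 45173 - (43 - 4*1849) = 45173 - (43 - 7396) = 45173 - 1*(-7353) = 45173 + 7353 = 52526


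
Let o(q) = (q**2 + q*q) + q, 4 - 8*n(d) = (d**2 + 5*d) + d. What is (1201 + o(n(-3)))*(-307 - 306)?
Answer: -23694289/32 ≈ -7.4045e+5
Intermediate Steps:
n(d) = 1/2 - 3*d/4 - d**2/8 (n(d) = 1/2 - ((d**2 + 5*d) + d)/8 = 1/2 - (d**2 + 6*d)/8 = 1/2 + (-3*d/4 - d**2/8) = 1/2 - 3*d/4 - d**2/8)
o(q) = q + 2*q**2 (o(q) = (q**2 + q**2) + q = 2*q**2 + q = q + 2*q**2)
(1201 + o(n(-3)))*(-307 - 306) = (1201 + (1/2 - 3/4*(-3) - 1/8*(-3)**2)*(1 + 2*(1/2 - 3/4*(-3) - 1/8*(-3)**2)))*(-307 - 306) = (1201 + (1/2 + 9/4 - 1/8*9)*(1 + 2*(1/2 + 9/4 - 1/8*9)))*(-613) = (1201 + (1/2 + 9/4 - 9/8)*(1 + 2*(1/2 + 9/4 - 9/8)))*(-613) = (1201 + 13*(1 + 2*(13/8))/8)*(-613) = (1201 + 13*(1 + 13/4)/8)*(-613) = (1201 + (13/8)*(17/4))*(-613) = (1201 + 221/32)*(-613) = (38653/32)*(-613) = -23694289/32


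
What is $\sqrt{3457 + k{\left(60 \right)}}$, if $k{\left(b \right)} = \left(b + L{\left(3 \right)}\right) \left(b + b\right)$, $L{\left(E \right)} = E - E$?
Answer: $\sqrt{10657} \approx 103.23$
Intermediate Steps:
$L{\left(E \right)} = 0$
$k{\left(b \right)} = 2 b^{2}$ ($k{\left(b \right)} = \left(b + 0\right) \left(b + b\right) = b 2 b = 2 b^{2}$)
$\sqrt{3457 + k{\left(60 \right)}} = \sqrt{3457 + 2 \cdot 60^{2}} = \sqrt{3457 + 2 \cdot 3600} = \sqrt{3457 + 7200} = \sqrt{10657}$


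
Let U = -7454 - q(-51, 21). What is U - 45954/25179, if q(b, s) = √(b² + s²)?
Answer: -62576740/8393 - 39*√2 ≈ -7511.0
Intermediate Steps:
U = -7454 - 39*√2 (U = -7454 - √((-51)² + 21²) = -7454 - √(2601 + 441) = -7454 - √3042 = -7454 - 39*√2 ≈ -7509.2)
U - 45954/25179 = (-7454 - 39*√2) - 45954/25179 = (-7454 - 39*√2) - 1*15318/8393 = (-7454 - 39*√2) - 15318/8393 = -62576740/8393 - 39*√2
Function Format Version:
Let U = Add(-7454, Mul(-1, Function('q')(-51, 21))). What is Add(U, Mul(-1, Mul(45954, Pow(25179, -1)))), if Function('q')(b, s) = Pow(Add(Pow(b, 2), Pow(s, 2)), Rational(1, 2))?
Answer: Add(Rational(-62576740, 8393), Mul(-39, Pow(2, Rational(1, 2)))) ≈ -7511.0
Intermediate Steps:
U = Add(-7454, Mul(-39, Pow(2, Rational(1, 2)))) (U = Add(-7454, Mul(-1, Pow(Add(Pow(-51, 2), Pow(21, 2)), Rational(1, 2)))) = Add(-7454, Mul(-1, Pow(Add(2601, 441), Rational(1, 2)))) = Add(-7454, Mul(-1, Pow(3042, Rational(1, 2)))) = Add(-7454, Mul(-1, Mul(39, Pow(2, Rational(1, 2))))) = Add(-7454, Mul(-39, Pow(2, Rational(1, 2)))) ≈ -7509.2)
Add(U, Mul(-1, Mul(45954, Pow(25179, -1)))) = Add(Add(-7454, Mul(-39, Pow(2, Rational(1, 2)))), Mul(-1, Mul(45954, Pow(25179, -1)))) = Add(Add(-7454, Mul(-39, Pow(2, Rational(1, 2)))), Mul(-1, Mul(45954, Rational(1, 25179)))) = Add(Add(-7454, Mul(-39, Pow(2, Rational(1, 2)))), Mul(-1, Rational(15318, 8393))) = Add(Add(-7454, Mul(-39, Pow(2, Rational(1, 2)))), Rational(-15318, 8393)) = Add(Rational(-62576740, 8393), Mul(-39, Pow(2, Rational(1, 2))))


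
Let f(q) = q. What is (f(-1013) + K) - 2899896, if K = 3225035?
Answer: 324126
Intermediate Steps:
(f(-1013) + K) - 2899896 = (-1013 + 3225035) - 2899896 = 3224022 - 2899896 = 324126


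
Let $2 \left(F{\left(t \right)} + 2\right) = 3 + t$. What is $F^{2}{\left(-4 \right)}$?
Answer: $\frac{25}{4} \approx 6.25$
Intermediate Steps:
$F{\left(t \right)} = - \frac{1}{2} + \frac{t}{2}$ ($F{\left(t \right)} = -2 + \frac{3 + t}{2} = -2 + \left(\frac{3}{2} + \frac{t}{2}\right) = - \frac{1}{2} + \frac{t}{2}$)
$F^{2}{\left(-4 \right)} = \left(- \frac{1}{2} + \frac{1}{2} \left(-4\right)\right)^{2} = \left(- \frac{1}{2} - 2\right)^{2} = \left(- \frac{5}{2}\right)^{2} = \frac{25}{4}$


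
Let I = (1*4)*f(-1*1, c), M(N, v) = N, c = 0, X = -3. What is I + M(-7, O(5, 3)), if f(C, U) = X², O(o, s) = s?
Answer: 29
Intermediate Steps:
f(C, U) = 9 (f(C, U) = (-3)² = 9)
I = 36 (I = (1*4)*9 = 4*9 = 36)
I + M(-7, O(5, 3)) = 36 - 7 = 29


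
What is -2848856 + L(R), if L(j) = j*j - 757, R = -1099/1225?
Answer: -87269373476/30625 ≈ -2.8496e+6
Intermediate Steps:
R = -157/175 (R = -1099*1/1225 = -157/175 ≈ -0.89714)
L(j) = -757 + j² (L(j) = j² - 757 = -757 + j²)
-2848856 + L(R) = -2848856 + (-757 + (-157/175)²) = -2848856 + (-757 + 24649/30625) = -2848856 - 23158476/30625 = -87269373476/30625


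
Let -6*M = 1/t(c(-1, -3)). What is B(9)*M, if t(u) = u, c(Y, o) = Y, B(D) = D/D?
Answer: 1/6 ≈ 0.16667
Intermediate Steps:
B(D) = 1
M = 1/6 (M = -1/6/(-1) = -1/6*(-1) = 1/6 ≈ 0.16667)
B(9)*M = 1*(1/6) = 1/6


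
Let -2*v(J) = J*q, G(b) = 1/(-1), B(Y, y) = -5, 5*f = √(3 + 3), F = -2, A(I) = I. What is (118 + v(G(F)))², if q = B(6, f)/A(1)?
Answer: 53361/4 ≈ 13340.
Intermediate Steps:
f = √6/5 (f = √(3 + 3)/5 = √6/5 ≈ 0.48990)
q = -5 (q = -5/1 = -5*1 = -5)
G(b) = -1
v(J) = 5*J/2 (v(J) = -J*(-5)/2 = -(-5)*J/2 = 5*J/2)
(118 + v(G(F)))² = (118 + (5/2)*(-1))² = (118 - 5/2)² = (231/2)² = 53361/4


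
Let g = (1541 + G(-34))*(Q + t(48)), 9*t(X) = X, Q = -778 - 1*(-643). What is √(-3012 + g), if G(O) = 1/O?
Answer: I*√2110186302/102 ≈ 450.36*I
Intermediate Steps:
Q = -135 (Q = -778 + 643 = -135)
t(X) = X/9
g = -20380877/102 (g = (1541 + 1/(-34))*(-135 + (⅑)*48) = (1541 - 1/34)*(-135 + 16/3) = (52393/34)*(-389/3) = -20380877/102 ≈ -1.9981e+5)
√(-3012 + g) = √(-3012 - 20380877/102) = √(-20688101/102) = I*√2110186302/102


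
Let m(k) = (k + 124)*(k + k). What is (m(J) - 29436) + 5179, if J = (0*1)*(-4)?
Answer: -24257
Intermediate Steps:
J = 0 (J = 0*(-4) = 0)
m(k) = 2*k*(124 + k) (m(k) = (124 + k)*(2*k) = 2*k*(124 + k))
(m(J) - 29436) + 5179 = (2*0*(124 + 0) - 29436) + 5179 = (2*0*124 - 29436) + 5179 = (0 - 29436) + 5179 = -29436 + 5179 = -24257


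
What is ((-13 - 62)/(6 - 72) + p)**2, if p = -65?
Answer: 1974025/484 ≈ 4078.6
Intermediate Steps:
((-13 - 62)/(6 - 72) + p)**2 = ((-13 - 62)/(6 - 72) - 65)**2 = (-75/(-66) - 65)**2 = (-75*(-1/66) - 65)**2 = (25/22 - 65)**2 = (-1405/22)**2 = 1974025/484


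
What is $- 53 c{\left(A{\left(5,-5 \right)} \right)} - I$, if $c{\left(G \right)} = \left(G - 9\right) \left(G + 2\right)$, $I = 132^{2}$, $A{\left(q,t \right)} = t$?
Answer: $-19650$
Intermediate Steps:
$I = 17424$
$c{\left(G \right)} = \left(-9 + G\right) \left(2 + G\right)$
$- 53 c{\left(A{\left(5,-5 \right)} \right)} - I = - 53 \left(-18 + \left(-5\right)^{2} - -35\right) - 17424 = - 53 \left(-18 + 25 + 35\right) - 17424 = \left(-53\right) 42 - 17424 = -2226 - 17424 = -19650$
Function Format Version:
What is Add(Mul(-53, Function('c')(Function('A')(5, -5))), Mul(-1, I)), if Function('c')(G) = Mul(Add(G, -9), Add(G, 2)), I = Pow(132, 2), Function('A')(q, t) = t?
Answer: -19650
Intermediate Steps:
I = 17424
Function('c')(G) = Mul(Add(-9, G), Add(2, G))
Add(Mul(-53, Function('c')(Function('A')(5, -5))), Mul(-1, I)) = Add(Mul(-53, Add(-18, Pow(-5, 2), Mul(-7, -5))), Mul(-1, 17424)) = Add(Mul(-53, Add(-18, 25, 35)), -17424) = Add(Mul(-53, 42), -17424) = Add(-2226, -17424) = -19650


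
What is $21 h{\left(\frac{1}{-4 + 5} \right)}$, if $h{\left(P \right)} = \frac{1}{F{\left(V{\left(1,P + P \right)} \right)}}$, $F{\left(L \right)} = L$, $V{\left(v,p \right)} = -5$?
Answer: $- \frac{21}{5} \approx -4.2$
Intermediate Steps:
$h{\left(P \right)} = - \frac{1}{5}$ ($h{\left(P \right)} = \frac{1}{-5} = - \frac{1}{5}$)
$21 h{\left(\frac{1}{-4 + 5} \right)} = 21 \left(- \frac{1}{5}\right) = - \frac{21}{5}$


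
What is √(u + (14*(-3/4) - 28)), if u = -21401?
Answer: I*√85758/2 ≈ 146.42*I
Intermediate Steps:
√(u + (14*(-3/4) - 28)) = √(-21401 + (14*(-3/4) - 28)) = √(-21401 + (14*(-3*¼) - 28)) = √(-21401 + (14*(-¾) - 28)) = √(-21401 + (-21/2 - 28)) = √(-21401 - 77/2) = √(-42879/2) = I*√85758/2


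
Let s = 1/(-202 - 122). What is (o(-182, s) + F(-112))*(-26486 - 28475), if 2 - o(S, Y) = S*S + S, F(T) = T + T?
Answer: 1822726604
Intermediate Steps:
F(T) = 2*T
s = -1/324 (s = 1/(-324) = -1/324 ≈ -0.0030864)
o(S, Y) = 2 - S - S² (o(S, Y) = 2 - (S*S + S) = 2 - (S² + S) = 2 - (S + S²) = 2 + (-S - S²) = 2 - S - S²)
(o(-182, s) + F(-112))*(-26486 - 28475) = ((2 - 1*(-182) - 1*(-182)²) + 2*(-112))*(-26486 - 28475) = ((2 + 182 - 1*33124) - 224)*(-54961) = ((2 + 182 - 33124) - 224)*(-54961) = (-32940 - 224)*(-54961) = -33164*(-54961) = 1822726604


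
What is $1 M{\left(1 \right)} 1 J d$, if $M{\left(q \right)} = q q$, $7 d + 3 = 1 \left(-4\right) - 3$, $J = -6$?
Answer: $\frac{60}{7} \approx 8.5714$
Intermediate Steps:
$d = - \frac{10}{7}$ ($d = - \frac{3}{7} + \frac{1 \left(-4\right) - 3}{7} = - \frac{3}{7} + \frac{-4 - 3}{7} = - \frac{3}{7} + \frac{1}{7} \left(-7\right) = - \frac{3}{7} - 1 = - \frac{10}{7} \approx -1.4286$)
$M{\left(q \right)} = q^{2}$
$1 M{\left(1 \right)} 1 J d = 1 \cdot 1^{2} \cdot 1 \left(-6\right) \left(- \frac{10}{7}\right) = 1 \cdot 1 \cdot 1 \left(-6\right) \left(- \frac{10}{7}\right) = 1 \cdot 1 \left(-6\right) \left(- \frac{10}{7}\right) = 1 \left(-6\right) \left(- \frac{10}{7}\right) = \left(-6\right) \left(- \frac{10}{7}\right) = \frac{60}{7}$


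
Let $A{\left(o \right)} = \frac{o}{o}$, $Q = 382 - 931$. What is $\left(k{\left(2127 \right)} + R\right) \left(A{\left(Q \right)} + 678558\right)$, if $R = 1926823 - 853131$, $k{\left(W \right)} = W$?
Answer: $730006664821$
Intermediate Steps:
$Q = -549$
$A{\left(o \right)} = 1$
$R = 1073692$
$\left(k{\left(2127 \right)} + R\right) \left(A{\left(Q \right)} + 678558\right) = \left(2127 + 1073692\right) \left(1 + 678558\right) = 1075819 \cdot 678559 = 730006664821$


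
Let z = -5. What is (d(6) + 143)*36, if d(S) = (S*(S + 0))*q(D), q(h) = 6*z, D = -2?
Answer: -33732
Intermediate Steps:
q(h) = -30 (q(h) = 6*(-5) = -30)
d(S) = -30*S**2 (d(S) = (S*(S + 0))*(-30) = (S*S)*(-30) = S**2*(-30) = -30*S**2)
(d(6) + 143)*36 = (-30*6**2 + 143)*36 = (-30*36 + 143)*36 = (-1080 + 143)*36 = -937*36 = -33732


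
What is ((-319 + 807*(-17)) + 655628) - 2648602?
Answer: -2007012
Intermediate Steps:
((-319 + 807*(-17)) + 655628) - 2648602 = ((-319 - 13719) + 655628) - 2648602 = (-14038 + 655628) - 2648602 = 641590 - 2648602 = -2007012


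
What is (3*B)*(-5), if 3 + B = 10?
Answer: -105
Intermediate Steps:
B = 7 (B = -3 + 10 = 7)
(3*B)*(-5) = (3*7)*(-5) = 21*(-5) = -105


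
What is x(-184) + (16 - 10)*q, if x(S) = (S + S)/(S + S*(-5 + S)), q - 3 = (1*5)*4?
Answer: 12971/94 ≈ 137.99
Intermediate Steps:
q = 23 (q = 3 + (1*5)*4 = 3 + 5*4 = 3 + 20 = 23)
x(S) = 2*S/(S + S*(-5 + S)) (x(S) = (2*S)/(S + S*(-5 + S)) = 2*S/(S + S*(-5 + S)))
x(-184) + (16 - 10)*q = 2/(-4 - 184) + (16 - 10)*23 = 2/(-188) + 6*23 = 2*(-1/188) + 138 = -1/94 + 138 = 12971/94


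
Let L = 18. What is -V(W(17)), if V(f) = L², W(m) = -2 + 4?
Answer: -324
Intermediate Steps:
W(m) = 2
V(f) = 324 (V(f) = 18² = 324)
-V(W(17)) = -1*324 = -324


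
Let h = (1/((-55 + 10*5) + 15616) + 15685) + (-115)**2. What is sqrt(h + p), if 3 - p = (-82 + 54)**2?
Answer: 2*sqrt(1713782683005)/15611 ≈ 167.72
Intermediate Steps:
h = 451314011/15611 (h = (1/((-55 + 50) + 15616) + 15685) + 13225 = (1/(-5 + 15616) + 15685) + 13225 = (1/15611 + 15685) + 13225 = 244858536/15611 + 13225 = 451314011/15611 ≈ 28910.)
p = -781 (p = 3 - (-82 + 54)**2 = 3 - 1*(-28)**2 = 3 - 1*784 = 3 - 784 = -781)
sqrt(h + p) = sqrt(451314011/15611 - 781) = sqrt(439121820/15611) = 2*sqrt(1713782683005)/15611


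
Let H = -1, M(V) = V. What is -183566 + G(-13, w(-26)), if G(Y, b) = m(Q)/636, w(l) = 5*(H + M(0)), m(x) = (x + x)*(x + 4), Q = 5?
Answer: -19457981/106 ≈ -1.8357e+5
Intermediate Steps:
m(x) = 2*x*(4 + x) (m(x) = (2*x)*(4 + x) = 2*x*(4 + x))
w(l) = -5 (w(l) = 5*(-1 + 0) = 5*(-1) = -5)
G(Y, b) = 15/106 (G(Y, b) = (2*5*(4 + 5))/636 = (2*5*9)*(1/636) = 90*(1/636) = 15/106)
-183566 + G(-13, w(-26)) = -183566 + 15/106 = -19457981/106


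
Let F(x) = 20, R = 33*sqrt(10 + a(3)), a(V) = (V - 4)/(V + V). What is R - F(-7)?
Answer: -20 + 11*sqrt(354)/2 ≈ 83.482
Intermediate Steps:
a(V) = (-4 + V)/(2*V) (a(V) = (-4 + V)/((2*V)) = (-4 + V)*(1/(2*V)) = (-4 + V)/(2*V))
R = 11*sqrt(354)/2 (R = 33*sqrt(10 + (1/2)*(-4 + 3)/3) = 33*sqrt(10 + (1/2)*(1/3)*(-1)) = 33*sqrt(10 - 1/6) = 33*sqrt(59/6) = 33*(sqrt(354)/6) = 11*sqrt(354)/2 ≈ 103.48)
R - F(-7) = 11*sqrt(354)/2 - 1*20 = 11*sqrt(354)/2 - 20 = -20 + 11*sqrt(354)/2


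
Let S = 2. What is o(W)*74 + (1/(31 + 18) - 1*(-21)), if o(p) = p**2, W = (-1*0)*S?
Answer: 1030/49 ≈ 21.020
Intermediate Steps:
W = 0 (W = -1*0*2 = 0*2 = 0)
o(W)*74 + (1/(31 + 18) - 1*(-21)) = 0**2*74 + (1/(31 + 18) - 1*(-21)) = 0*74 + (1/49 + 21) = 0 + (1/49 + 21) = 0 + 1030/49 = 1030/49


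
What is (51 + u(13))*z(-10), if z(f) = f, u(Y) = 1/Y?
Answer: -6640/13 ≈ -510.77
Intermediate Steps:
(51 + u(13))*z(-10) = (51 + 1/13)*(-10) = (664/13)*(-10) = -6640/13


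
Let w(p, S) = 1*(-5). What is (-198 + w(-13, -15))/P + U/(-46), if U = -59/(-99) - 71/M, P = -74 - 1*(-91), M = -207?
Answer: -10649486/890307 ≈ -11.962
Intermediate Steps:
w(p, S) = -5
P = 17 (P = -74 + 91 = 17)
U = 2138/2277 (U = -59/(-99) - 71/(-207) = -59*(-1/99) - 71*(-1/207) = 59/99 + 71/207 = 2138/2277 ≈ 0.93895)
(-198 + w(-13, -15))/P + U/(-46) = (-198 - 5)/17 + (2138/2277)/(-46) = -203*1/17 + (2138/2277)*(-1/46) = -203/17 - 1069/52371 = -10649486/890307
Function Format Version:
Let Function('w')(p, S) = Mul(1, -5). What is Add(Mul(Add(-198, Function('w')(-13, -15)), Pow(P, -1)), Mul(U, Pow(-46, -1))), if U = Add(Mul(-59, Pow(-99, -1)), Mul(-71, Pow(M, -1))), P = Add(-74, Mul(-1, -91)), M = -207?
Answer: Rational(-10649486, 890307) ≈ -11.962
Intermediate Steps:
Function('w')(p, S) = -5
P = 17 (P = Add(-74, 91) = 17)
U = Rational(2138, 2277) (U = Add(Mul(-59, Pow(-99, -1)), Mul(-71, Pow(-207, -1))) = Add(Mul(-59, Rational(-1, 99)), Mul(-71, Rational(-1, 207))) = Add(Rational(59, 99), Rational(71, 207)) = Rational(2138, 2277) ≈ 0.93895)
Add(Mul(Add(-198, Function('w')(-13, -15)), Pow(P, -1)), Mul(U, Pow(-46, -1))) = Add(Mul(Add(-198, -5), Pow(17, -1)), Mul(Rational(2138, 2277), Pow(-46, -1))) = Add(Mul(-203, Rational(1, 17)), Mul(Rational(2138, 2277), Rational(-1, 46))) = Add(Rational(-203, 17), Rational(-1069, 52371)) = Rational(-10649486, 890307)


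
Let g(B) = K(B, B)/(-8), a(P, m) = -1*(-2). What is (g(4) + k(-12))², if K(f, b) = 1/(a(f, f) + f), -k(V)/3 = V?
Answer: 2982529/2304 ≈ 1294.5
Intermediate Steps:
k(V) = -3*V
a(P, m) = 2
K(f, b) = 1/(2 + f)
g(B) = -1/(8*(2 + B)) (g(B) = 1/((2 + B)*(-8)) = -⅛/(2 + B) = -1/(8*(2 + B)))
(g(4) + k(-12))² = (-1/(16 + 8*4) - 3*(-12))² = (-1/(16 + 32) + 36)² = (-1/48 + 36)² = (1727/48)² = 2982529/2304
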